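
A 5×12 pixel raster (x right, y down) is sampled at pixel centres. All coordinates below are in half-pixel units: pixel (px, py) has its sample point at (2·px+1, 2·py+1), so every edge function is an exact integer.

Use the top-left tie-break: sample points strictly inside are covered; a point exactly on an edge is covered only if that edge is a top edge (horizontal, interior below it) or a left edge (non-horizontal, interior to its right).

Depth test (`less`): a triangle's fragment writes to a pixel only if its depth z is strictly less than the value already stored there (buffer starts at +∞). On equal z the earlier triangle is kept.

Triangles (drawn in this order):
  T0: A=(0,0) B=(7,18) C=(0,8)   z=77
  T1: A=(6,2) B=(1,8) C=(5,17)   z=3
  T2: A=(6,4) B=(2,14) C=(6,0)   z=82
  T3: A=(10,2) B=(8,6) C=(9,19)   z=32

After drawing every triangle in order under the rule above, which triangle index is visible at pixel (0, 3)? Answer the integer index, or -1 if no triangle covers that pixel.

T0:
  2·area = 56
  edge (0, 0)→(7, 18): d=(7,18) right/bottom  bias=-1
  edge (7, 18)→(0, 8): d=(-7,-10) top-left  bias=+0
  edge (0, 8)→(0, 0): d=(0,-8) top-left  bias=+0
    (0,1)@(1, 3): e=[3,45,8] → #
    (1,1)@(3, 3): e=[-33,65,24] → ·
    (0,2)@(1, 5): e=[17,31,8] → #
    (1,2)@(3, 5): e=[-19,51,24] → ·
    (0,3)@(1, 7): e=[31,17,8] → #
    (1,3)@(3, 7): e=[-5,37,24] → ·
    (0,4)@(1, 9): e=[45,3,8] → #
    (1,4)@(3, 9): e=[9,23,24] → #
    (2,4)@(5, 9): e=[-27,43,40] → ·
    (0,5)@(1, 11): e=[59,-11,8] → ·
    (1,5)@(3, 11): e=[23,9,24] → #
    (2,5)@(5, 11): e=[-13,29,40] → ·
  covered (8 px):
    · · · · ·
    # · · · ·
    # · · · ·
    # · · · ·
    # # · · ·
    · # · · ·
    · · # · ·
    · · # · ·
    · · · · ·
    · · · · ·
    · · · · ·
    · · · · ·
T1:
  2·area = 69  (B↔C swapped to make it positive)
  edge (6, 2)→(5, 17): d=(-1,15) right/bottom  bias=-1
  edge (5, 17)→(1, 8): d=(-4,-9) top-left  bias=+0
  edge (1, 8)→(6, 2): d=(5,-6) top-left  bias=+0
    (2,2)@(5, 5): e=[12,48,9] → #
    (3,2)@(7, 5): e=[-18,66,21] → ·
    (1,3)@(3, 7): e=[40,22,7] → #
    (3,3)@(7, 7): e=[-20,58,31] → ·
    (1,4)@(3, 9): e=[38,14,17] → #
    (3,4)@(7, 9): e=[-22,50,41] → ·
    (1,5)@(3, 11): e=[36,6,27] → #
    (3,5)@(7, 11): e=[-24,42,51] → ·
    (1,6)@(3, 13): e=[34,-2,37] → ·
    (2,6)@(5, 13): e=[4,16,49] → #
    (3,6)@(7, 13): e=[-26,34,61] → ·
    (2,7)@(5, 15): e=[2,8,59] → #
    (2,8)@(5, 17): e=[0,0,69] → ·  [on edge]
  covered (9 px):
    · · · · ·
    · · · · ·
    · · # · ·
    · # # · ·
    · # # · ·
    · # # · ·
    · · # · ·
    · · # · ·
    · · · · ·
    · · · · ·
    · · · · ·
    · · · · ·
T2:
  2·area = 16
  edge (6, 4)→(2, 14): d=(-4,10) right/bottom  bias=-1
  edge (2, 14)→(6, 0): d=(4,-14) top-left  bias=+0
  edge (6, 0)→(6, 4): d=(0,4) right/bottom  bias=-1
    (2,2)@(5, 5): e=[6,6,4] → #
    (3,2)@(7, 5): e=[-14,34,-4] → ·
    (2,3)@(5, 7): e=[-2,14,4] → ·
    (1,5)@(3, 11): e=[2,2,12] → #
    (2,5)@(5, 11): e=[-18,30,4] → ·
    (1,6)@(3, 13): e=[-6,10,12] → ·
  covered (2 px):
    · · · · ·
    · · · · ·
    · · # · ·
    · · · · ·
    · · · · ·
    · # · · ·
    · · · · ·
    · · · · ·
    · · · · ·
    · · · · ·
    · · · · ·
    · · · · ·
T3:
  2·area = 30  (B↔C swapped to make it positive)
  edge (10, 2)→(9, 19): d=(-1,17) right/bottom  bias=-1
  edge (9, 19)→(8, 6): d=(-1,-13) top-left  bias=+0
  edge (8, 6)→(10, 2): d=(2,-4) top-left  bias=+0
    (4,2)@(9, 5): e=[14,14,2] → #
    (4,3)@(9, 7): e=[12,12,6] → #
    (4,4)@(9, 9): e=[10,10,10] → #
    (4,5)@(9, 11): e=[8,8,14] → #
    (4,6)@(9, 13): e=[6,6,18] → #
    (4,7)@(9, 15): e=[4,4,22] → #
    (4,8)@(9, 17): e=[2,2,26] → #
    (4,9)@(9, 19): e=[0,0,30] → ·  [on edge]
  covered (7 px):
    · · · · ·
    · · · · ·
    · · · · #
    · · · · #
    · · · · #
    · · · · #
    · · · · #
    · · · · #
    · · · · #
    · · · · ·
    · · · · ·
    · · · · ·

Z-buffer (winner per pixel, '.' = empty):
  . . . . .
  0 . . . .
  0 . 1 . 3
  0 1 1 . 3
  0 1 1 . 3
  . 1 1 . 3
  . . 1 . 3
  . . 1 . 3
  . . . . 3
  . . . . .
  . . . . .
  . . . . .

Result: 0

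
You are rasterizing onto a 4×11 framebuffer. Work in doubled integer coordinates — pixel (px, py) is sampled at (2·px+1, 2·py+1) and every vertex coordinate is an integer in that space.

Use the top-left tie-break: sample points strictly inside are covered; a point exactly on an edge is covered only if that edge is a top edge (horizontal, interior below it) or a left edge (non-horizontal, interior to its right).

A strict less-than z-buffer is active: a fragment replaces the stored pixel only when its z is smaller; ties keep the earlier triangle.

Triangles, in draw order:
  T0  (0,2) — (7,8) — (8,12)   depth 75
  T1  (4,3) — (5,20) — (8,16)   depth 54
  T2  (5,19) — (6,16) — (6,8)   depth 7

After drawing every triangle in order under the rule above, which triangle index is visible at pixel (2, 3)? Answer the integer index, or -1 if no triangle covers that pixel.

T0:
  2·area = 22
  edge (0, 2)→(7, 8): d=(7,6) right/bottom  bias=-1
  edge (7, 8)→(8, 12): d=(1,4) right/bottom  bias=-1
  edge (8, 12)→(0, 2): d=(-8,-10) top-left  bias=+0
    (0,1)@(1, 3): e=[1,19,2] → #
    (1,1)@(3, 3): e=[-11,11,22] → ·
    (0,2)@(1, 5): e=[15,21,-14] → ·
    (1,2)@(3, 5): e=[3,13,6] → #
    (2,2)@(5, 5): e=[-9,5,26] → ·
    (1,3)@(3, 7): e=[17,15,-10] → ·
    (2,3)@(5, 7): e=[5,7,10] → #
    (3,3)@(7, 7): e=[-7,-1,30] → ·
    (2,4)@(5, 9): e=[19,9,-6] → ·
    (3,4)@(7, 9): e=[7,1,14] → #
    (3,5)@(7, 11): e=[21,3,-2] → ·
  covered (4 px):
    · · · ·
    # · · ·
    · # · ·
    · · # ·
    · · · #
    · · · ·
    · · · ·
    · · · ·
    · · · ·
    · · · ·
    · · · ·
T1:
  2·area = 55  (B↔C swapped to make it positive)
  edge (4, 3)→(8, 16): d=(4,13) right/bottom  bias=-1
  edge (8, 16)→(5, 20): d=(-3,4) right/bottom  bias=-1
  edge (5, 20)→(4, 3): d=(-1,-17) top-left  bias=+0
    (2,3)@(5, 7): e=[3,39,13] → #
    (3,3)@(7, 7): e=[-23,31,47] → ·
    (2,4)@(5, 9): e=[11,33,11] → #
    (3,4)@(7, 9): e=[-15,25,45] → ·
    (2,5)@(5, 11): e=[19,27,9] → #
    (3,5)@(7, 11): e=[-7,19,43] → ·
    (2,6)@(5, 13): e=[27,21,7] → #
    (3,6)@(7, 13): e=[1,13,41] → #
    (2,7)@(5, 15): e=[35,15,5] → #
    (2,8)@(5, 17): e=[43,9,3] → #
    (2,9)@(5, 19): e=[51,3,1] → #
    (3,9)@(7, 19): e=[25,-5,35] → ·
  covered (10 px):
    · · · ·
    · · · ·
    · · · ·
    · · # ·
    · · # ·
    · · # ·
    · · # #
    · · # #
    · · # #
    · · # ·
    · · · ·
T2:
  2·area = 8  (B↔C swapped to make it positive)
  edge (5, 19)→(6, 8): d=(1,-11) top-left  bias=+0
  edge (6, 8)→(6, 16): d=(0,8) right/bottom  bias=-1
  edge (6, 16)→(5, 19): d=(-1,3) right/bottom  bias=-1
    (3,6)@(7, 13): e=[16,-8,0] → ·  [on edge]
    (2,9)@(5, 19): e=[0,8,0] → ·  [on edge]
  covered (0 px):
    · · · ·
    · · · ·
    · · · ·
    · · · ·
    · · · ·
    · · · ·
    · · · ·
    · · · ·
    · · · ·
    · · · ·
    · · · ·

Z-buffer (winner per pixel, '.' = empty):
  . . . .
  0 . . .
  . 0 . .
  . . 1 .
  . . 1 0
  . . 1 .
  . . 1 1
  . . 1 1
  . . 1 1
  . . 1 .
  . . . .

Final: 1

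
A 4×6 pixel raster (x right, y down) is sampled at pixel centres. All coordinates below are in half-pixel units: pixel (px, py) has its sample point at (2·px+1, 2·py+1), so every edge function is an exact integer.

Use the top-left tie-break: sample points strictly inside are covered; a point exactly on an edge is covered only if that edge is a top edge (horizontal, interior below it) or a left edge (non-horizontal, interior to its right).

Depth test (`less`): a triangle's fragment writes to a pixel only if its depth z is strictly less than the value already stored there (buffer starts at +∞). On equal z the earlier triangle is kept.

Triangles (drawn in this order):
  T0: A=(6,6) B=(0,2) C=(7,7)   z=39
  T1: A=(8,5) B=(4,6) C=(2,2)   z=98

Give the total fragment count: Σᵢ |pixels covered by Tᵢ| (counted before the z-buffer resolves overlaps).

T0:
  2·area = 2  (B↔C swapped to make it positive)
  edge (6, 6)→(7, 7): d=(1,1) right/bottom  bias=-1
  edge (7, 7)→(0, 2): d=(-7,-5) top-left  bias=+0
  edge (0, 2)→(6, 6): d=(6,4) right/bottom  bias=-1
    (0,0)@(1, 1): e=[0,12,-10] → .  [on edge]
    (1,1)@(3, 3): e=[0,8,-6] → .  [on edge]
    (2,2)@(5, 5): e=[0,4,-2] → .  [on edge]
    (3,3)@(7, 7): e=[0,0,2] → .  [on edge]
  covered (0 px):
    . . . .
    . . . .
    . . . .
    . . . .
    . . . .
    . . . .
T1:
  2·area = 18
  edge (8, 5)→(4, 6): d=(-4,1) right/bottom  bias=-1
  edge (4, 6)→(2, 2): d=(-2,-4) top-left  bias=+0
  edge (2, 2)→(8, 5): d=(6,3) right/bottom  bias=-1
    (1,1)@(3, 3): e=[13,2,3] → X
    (2,1)@(5, 3): e=[11,10,-3] → .
    (1,2)@(3, 5): e=[5,-2,15] → .
    (2,2)@(5, 5): e=[3,6,9] → X
    (3,2)@(7, 5): e=[1,14,3] → X
    (2,3)@(5, 7): e=[-5,2,21] → .
    (3,3)@(7, 7): e=[-7,10,15] → .
  covered (3 px):
    . . . .
    . X . .
    . . X X
    . . . .
    . . . .
    . . . .

Answer: 3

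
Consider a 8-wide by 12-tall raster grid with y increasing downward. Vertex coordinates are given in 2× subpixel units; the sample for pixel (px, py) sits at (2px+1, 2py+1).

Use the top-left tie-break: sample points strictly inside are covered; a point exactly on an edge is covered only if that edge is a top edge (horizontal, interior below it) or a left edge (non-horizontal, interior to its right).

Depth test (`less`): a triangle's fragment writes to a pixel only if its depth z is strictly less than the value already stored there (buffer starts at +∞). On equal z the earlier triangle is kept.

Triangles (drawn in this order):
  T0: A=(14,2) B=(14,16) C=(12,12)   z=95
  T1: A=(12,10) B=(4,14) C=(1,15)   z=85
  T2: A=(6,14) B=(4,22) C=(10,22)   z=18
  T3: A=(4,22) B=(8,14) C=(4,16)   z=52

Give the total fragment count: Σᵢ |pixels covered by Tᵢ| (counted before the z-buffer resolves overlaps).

T0:
  2·area = 28
  edge (14, 2)→(14, 16): d=(0,14) right/bottom  bias=-1
  edge (14, 16)→(12, 12): d=(-2,-4) top-left  bias=+0
  edge (12, 12)→(14, 2): d=(2,-10) top-left  bias=+0
    (6,3)@(13, 7): e=[14,14,0] → X  [on edge]
    (7,3)@(15, 7): e=[-14,22,20] → .
    (6,4)@(13, 9): e=[14,10,4] → X
    (7,4)@(15, 9): e=[-14,18,24] → .
    (6,5)@(13, 11): e=[14,6,8] → X
    (7,5)@(15, 11): e=[-14,14,28] → .
    (6,6)@(13, 13): e=[14,2,12] → X
    (7,6)@(15, 13): e=[-14,10,32] → .
    (6,7)@(13, 15): e=[14,-2,16] → .
    (5,8)@(11, 17): e=[42,-14,0] → .  [on edge]
  covered (4 px):
    . . . . . . . .
    . . . . . . . .
    . . . . . . . .
    . . . . . . X .
    . . . . . . X .
    . . . . . . X .
    . . . . . . X .
    . . . . . . . .
    . . . . . . . .
    . . . . . . . .
    . . . . . . . .
    . . . . . . . .
T1:
  2·area = 4
  edge (12, 10)→(4, 14): d=(-8,4) right/bottom  bias=-1
  edge (4, 14)→(1, 15): d=(-3,1) right/bottom  bias=-1
  edge (1, 15)→(12, 10): d=(11,-5) top-left  bias=+0
    (6,5)@(13, 11): e=[-12,0,16] → .  [on edge]
    (3,6)@(7, 13): e=[-4,0,8] → .  [on edge]
    (0,7)@(1, 15): e=[4,0,0] → .  [on edge]
  covered (0 px):
    . . . . . . . .
    . . . . . . . .
    . . . . . . . .
    . . . . . . . .
    . . . . . . . .
    . . . . . . . .
    . . . . . . . .
    . . . . . . . .
    . . . . . . . .
    . . . . . . . .
    . . . . . . . .
    . . . . . . . .
T2:
  2·area = 48  (B↔C swapped to make it positive)
  edge (6, 14)→(10, 22): d=(4,8) right/bottom  bias=-1
  edge (10, 22)→(4, 22): d=(-6,0) right/bottom  bias=-1
  edge (4, 22)→(6, 14): d=(2,-8) top-left  bias=+0
    (3,8)@(7, 17): e=[4,30,14] → X
    (4,8)@(9, 17): e=[-12,30,30] → .
    (2,9)@(5, 19): e=[28,18,2] → X
    (4,9)@(9, 19): e=[-4,18,34] → .
    (2,10)@(5, 21): e=[36,6,6] → X
    (4,10)@(9, 21): e=[4,6,38] → X
    (5,10)@(11, 21): e=[-12,6,54] → .
    (2,11)@(5, 23): e=[44,-6,10] → .
    (3,11)@(7, 23): e=[28,-6,26] → .
    (4,11)@(9, 23): e=[12,-6,42] → .
  covered (6 px):
    . . . . . . . .
    . . . . . . . .
    . . . . . . . .
    . . . . . . . .
    . . . . . . . .
    . . . . . . . .
    . . . . . . . .
    . . . . . . . .
    . . . X . . . .
    . . X X . . . .
    . . X X X . . .
    . . . . . . . .
T3:
  2·area = 24  (B↔C swapped to make it positive)
  edge (4, 22)→(4, 16): d=(0,-6) top-left  bias=+0
  edge (4, 16)→(8, 14): d=(4,-2) top-left  bias=+0
  edge (8, 14)→(4, 22): d=(-4,8) right/bottom  bias=-1
    (3,7)@(7, 15): e=[18,2,4] → X
    (4,7)@(9, 15): e=[30,6,-12] → .
    (2,8)@(5, 17): e=[6,6,12] → X
    (3,8)@(7, 17): e=[18,10,-4] → .
    (2,9)@(5, 19): e=[6,14,4] → X
    (3,9)@(7, 19): e=[18,18,-12] → .
    (2,10)@(5, 21): e=[6,22,-4] → .
  covered (3 px):
    . . . . . . . .
    . . . . . . . .
    . . . . . . . .
    . . . . . . . .
    . . . . . . . .
    . . . . . . . .
    . . . . . . . .
    . . . X . . . .
    . . X . . . . .
    . . X . . . . .
    . . . . . . . .
    . . . . . . . .

Result: 13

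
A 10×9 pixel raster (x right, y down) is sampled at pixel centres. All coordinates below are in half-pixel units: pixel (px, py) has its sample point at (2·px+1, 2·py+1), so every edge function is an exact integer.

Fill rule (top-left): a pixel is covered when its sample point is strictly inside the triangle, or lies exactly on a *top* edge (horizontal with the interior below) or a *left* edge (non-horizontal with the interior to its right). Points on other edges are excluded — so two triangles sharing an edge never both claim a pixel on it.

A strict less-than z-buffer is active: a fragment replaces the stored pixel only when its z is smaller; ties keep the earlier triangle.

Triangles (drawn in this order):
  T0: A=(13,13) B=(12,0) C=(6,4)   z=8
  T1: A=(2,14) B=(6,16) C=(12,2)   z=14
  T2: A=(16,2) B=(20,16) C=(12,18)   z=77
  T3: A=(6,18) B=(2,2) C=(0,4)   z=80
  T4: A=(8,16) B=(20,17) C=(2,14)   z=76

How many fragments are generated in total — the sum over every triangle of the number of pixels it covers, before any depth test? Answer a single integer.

T0:
  2·area = 82  (B↔C swapped to make it positive)
  edge (13, 13)→(6, 4): d=(-7,-9) top-left  bias=+0
  edge (6, 4)→(12, 0): d=(6,-4) top-left  bias=+0
  edge (12, 0)→(13, 13): d=(1,13) right/bottom  bias=-1
    (5,0)@(11, 1): e=[66,2,14] → █
    (6,0)@(13, 1): e=[84,10,-12] → ·
    (4,1)@(9, 3): e=[34,6,42] → █
    (6,1)@(13, 3): e=[70,22,-10] → ·
    (3,2)@(7, 5): e=[2,10,70] → █
    (6,2)@(13, 5): e=[56,34,-8] → ·
    (3,3)@(7, 7): e=[-12,22,72] → ·
    (4,3)@(9, 7): e=[6,30,46] → █
    (6,3)@(13, 7): e=[42,46,-6] → ·
    (4,4)@(9, 9): e=[-8,42,48] → ·
    (5,4)@(11, 9): e=[10,50,22] → █
    (6,4)@(13, 9): e=[28,58,-4] → ·
    (6,6)@(13, 13): e=[0,82,0] → ·  [on edge]
  covered (9 px):
    · · · · · █ · · · ·
    · · · · █ █ · · · ·
    · · · █ █ █ · · · ·
    · · · · █ █ · · · ·
    · · · · · █ · · · ·
    · · · · · · · · · ·
    · · · · · · · · · ·
    · · · · · · · · · ·
    · · · · · · · · · ·
T1:
  2·area = 68  (B↔C swapped to make it positive)
  edge (2, 14)→(12, 2): d=(10,-12) top-left  bias=+0
  edge (12, 2)→(6, 16): d=(-6,14) right/bottom  bias=-1
  edge (6, 16)→(2, 14): d=(-4,-2) top-left  bias=+0
    (4,3)@(9, 7): e=[14,12,42] → █
    (5,3)@(11, 7): e=[38,-16,46] → ·
    (3,4)@(7, 9): e=[10,28,30] → █
    (4,4)@(9, 9): e=[34,0,34] → ·  [on edge]
    (2,5)@(5, 11): e=[6,44,18] → █
    (4,5)@(9, 11): e=[54,-12,26] → ·
    (1,6)@(3, 13): e=[2,60,6] → █
    (4,6)@(9, 13): e=[74,-24,18] → ·
    (1,7)@(3, 15): e=[22,48,-2] → ·
    (2,7)@(5, 15): e=[46,20,2] → █
    (3,7)@(7, 15): e=[70,-8,6] → ·
    (2,8)@(5, 17): e=[66,8,-6] → ·
  covered (8 px):
    · · · · · · · · · ·
    · · · · · · · · · ·
    · · · · · · · · · ·
    · · · · █ · · · · ·
    · · · █ · · · · · ·
    · · █ █ · · · · · ·
    · █ █ █ · · · · · ·
    · · █ · · · · · · ·
    · · · · · · · · · ·
T2:
  2·area = 120
  edge (16, 2)→(20, 16): d=(4,14) right/bottom  bias=-1
  edge (20, 16)→(12, 18): d=(-8,2) right/bottom  bias=-1
  edge (12, 18)→(16, 2): d=(4,-16) top-left  bias=+0
    (7,3)@(15, 7): e=[34,82,4] → █
    (8,3)@(17, 7): e=[6,78,36] → █
    (9,3)@(19, 7): e=[-22,74,68] → ·
    (7,4)@(15, 9): e=[42,66,12] → █
    (9,4)@(19, 9): e=[-14,58,76] → ·
    (7,5)@(15, 11): e=[50,50,20] → █
    (9,5)@(19, 11): e=[-6,42,84] → ·
    (7,6)@(15, 13): e=[58,34,28] → █
    (9,6)@(19, 13): e=[2,26,92] → █
    (6,7)@(13, 15): e=[94,22,4] → █
    (6,8)@(13, 17): e=[102,6,12] → █
    (8,8)@(17, 17): e=[46,-2,76] → ·
  covered (15 px):
    · · · · · · · · · ·
    · · · · · · · · · ·
    · · · · · · · · · ·
    · · · · · · · █ █ ·
    · · · · · · · █ █ ·
    · · · · · · · █ █ ·
    · · · · · · · █ █ █
    · · · · · · █ █ █ █
    · · · · · · █ █ · ·
T3:
  2·area = 40  (B↔C swapped to make it positive)
  edge (6, 18)→(0, 4): d=(-6,-14) top-left  bias=+0
  edge (0, 4)→(2, 2): d=(2,-2) top-left  bias=+0
  edge (2, 2)→(6, 18): d=(4,16) right/bottom  bias=-1
    (1,0)@(3, 1): e=[60,0,-20] → ·  [on edge]
    (0,1)@(1, 3): e=[20,0,20] → █  [on edge]
    (1,1)@(3, 3): e=[48,4,-12] → ·
    (0,2)@(1, 5): e=[8,4,28] → █
    (1,2)@(3, 5): e=[36,8,-4] → ·
    (0,3)@(1, 7): e=[-4,8,36] → ·
    (1,3)@(3, 7): e=[24,12,4] → █
    (2,3)@(5, 7): e=[52,16,-28] → ·
    (1,4)@(3, 9): e=[12,16,12] → █
    (2,4)@(5, 9): e=[40,20,-20] → ·
    (1,5)@(3, 11): e=[0,20,20] → █  [on edge]
    (2,5)@(5, 11): e=[28,24,-12] → ·
  covered (6 px):
    · · · · · · · · · ·
    █ · · · · · · · · ·
    █ · · · · · · · · ·
    · █ · · · · · · · ·
    · █ · · · · · · · ·
    · █ · · · · · · · ·
    · · · · · · · · · ·
    · · █ · · · · · · ·
    · · · · · · · · · ·
T4:
  2·area = 18  (B↔C swapped to make it positive)
  edge (8, 16)→(2, 14): d=(-6,-2) top-left  bias=+0
  edge (2, 14)→(20, 17): d=(18,3) right/bottom  bias=-1
  edge (20, 17)→(8, 16): d=(-12,-1) top-left  bias=+0
    (2,7)@(5, 15): e=[0,9,9] → █  [on edge]
    (3,7)@(7, 15): e=[4,3,11] → █
    (4,7)@(9, 15): e=[8,-3,13] → ·
    (2,8)@(5, 17): e=[-12,45,-15] → ·
    (3,8)@(7, 17): e=[-8,39,-13] → ·
    (5,8)@(11, 17): e=[0,27,-9] → ·  [on edge]
  covered (2 px):
    · · · · · · · · · ·
    · · · · · · · · · ·
    · · · · · · · · · ·
    · · · · · · · · · ·
    · · · · · · · · · ·
    · · · · · · · · · ·
    · · · · · · · · · ·
    · · █ █ · · · · · ·
    · · · · · · · · · ·

Result: 40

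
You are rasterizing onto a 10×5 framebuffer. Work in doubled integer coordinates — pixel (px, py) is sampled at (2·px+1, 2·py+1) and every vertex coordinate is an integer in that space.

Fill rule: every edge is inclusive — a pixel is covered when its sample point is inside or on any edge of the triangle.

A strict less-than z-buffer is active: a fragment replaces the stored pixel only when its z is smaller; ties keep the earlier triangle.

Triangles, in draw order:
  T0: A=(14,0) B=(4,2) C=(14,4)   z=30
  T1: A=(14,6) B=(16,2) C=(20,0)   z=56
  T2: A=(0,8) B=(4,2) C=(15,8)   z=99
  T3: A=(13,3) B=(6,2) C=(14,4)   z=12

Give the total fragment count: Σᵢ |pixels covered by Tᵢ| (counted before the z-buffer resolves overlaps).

T0:
  2·area = 40  (B↔C swapped to make it positive)
  edge (14, 0)→(14, 4): d=(0,4) inclusive
  edge (14, 4)→(4, 2): d=(-10,-2) inclusive
  edge (4, 2)→(14, 0): d=(10,-2) inclusive
    (4,0)@(9, 1): e=[20,20,0] → █  [on edge]
    (5,0)@(11, 1): e=[12,24,4] → █
    (6,0)@(13, 1): e=[4,28,8] → █
    (7,0)@(15, 1): e=[-4,32,12] → ·
    (4,1)@(9, 3): e=[20,0,20] → █  [on edge]
    (7,1)@(15, 3): e=[-4,12,32] → ·
    (4,2)@(9, 5): e=[20,-20,40] → ·
    (5,2)@(11, 5): e=[12,-16,44] → ·
    (6,2)@(13, 5): e=[4,-12,48] → ·
    (9,2)@(19, 5): e=[-20,0,60] → ·  [on edge]
  covered (6 px):
    · · · · █ █ █ · · ·
    · · · · █ █ █ · · ·
    · · · · · · · · · ·
    · · · · · · · · · ·
    · · · · · · · · · ·
T1:
  2·area = 12
  edge (14, 6)→(16, 2): d=(2,-4) inclusive
  edge (16, 2)→(20, 0): d=(4,-2) inclusive
  edge (20, 0)→(14, 6): d=(-6,6) inclusive
    (9,0)@(19, 1): e=[10,2,0] → █  [on edge]
    (8,1)@(17, 3): e=[6,6,0] → █  [on edge]
    (9,1)@(19, 3): e=[14,10,-12] → ·
    (7,2)@(15, 5): e=[2,10,0] → █  [on edge]
    (8,2)@(17, 5): e=[10,14,-12] → ·
    (6,3)@(13, 7): e=[-2,14,0] → ·  [on edge]
    (7,3)@(15, 7): e=[6,18,-12] → ·
    (5,4)@(11, 9): e=[-6,18,0] → ·  [on edge]
  covered (3 px):
    · · · · · · · · · █
    · · · · · · · · █ ·
    · · · · · · · █ · ·
    · · · · · · · · · ·
    · · · · · · · · · ·
T2:
  2·area = 90
  edge (0, 8)→(4, 2): d=(4,-6) inclusive
  edge (4, 2)→(15, 8): d=(11,6) inclusive
  edge (15, 8)→(0, 8): d=(-15,0) inclusive
    (2,1)@(5, 3): e=[10,5,75] → █
    (3,1)@(7, 3): e=[22,-7,75] → ·
    (1,2)@(3, 5): e=[6,39,45] → █
    (3,2)@(7, 5): e=[30,15,45] → █
    (4,2)@(9, 5): e=[42,3,45] → █
    (5,2)@(11, 5): e=[54,-9,45] → ·
    (0,3)@(1, 7): e=[2,73,15] → █
    (5,3)@(11, 7): e=[62,13,15] → █
    (6,3)@(13, 7): e=[74,1,15] → █
    (7,3)@(15, 7): e=[86,-11,15] → ·
    (0,4)@(1, 9): e=[10,95,-15] → ·
    (1,4)@(3, 9): e=[22,83,-15] → ·
  covered (12 px):
    · · · · · · · · · ·
    · · █ · · · · · · ·
    · █ █ █ █ · · · · ·
    █ █ █ █ █ █ █ · · ·
    · · · · · · · · · ·
T3:
  2·area = 6  (B↔C swapped to make it positive)
  edge (13, 3)→(14, 4): d=(1,1) inclusive
  edge (14, 4)→(6, 2): d=(-8,-2) inclusive
  edge (6, 2)→(13, 3): d=(7,1) inclusive
    (5,0)@(11, 1): e=[0,18,-12] → ·  [on edge]
    (5,1)@(11, 3): e=[2,2,2] → █
    (6,1)@(13, 3): e=[0,6,0] → █  [on edge]
    (7,1)@(15, 3): e=[-2,10,-2] → ·
    (5,2)@(11, 5): e=[4,-14,16] → ·
    (6,2)@(13, 5): e=[2,-10,14] → ·
    (7,2)@(15, 5): e=[0,-6,12] → ·  [on edge]
    (8,3)@(17, 7): e=[0,-18,24] → ·  [on edge]
    (9,4)@(19, 9): e=[0,-30,36] → ·  [on edge]
  covered (2 px):
    · · · · · · · · · ·
    · · · · · █ █ · · ·
    · · · · · · · · · ·
    · · · · · · · · · ·
    · · · · · · · · · ·

Result: 23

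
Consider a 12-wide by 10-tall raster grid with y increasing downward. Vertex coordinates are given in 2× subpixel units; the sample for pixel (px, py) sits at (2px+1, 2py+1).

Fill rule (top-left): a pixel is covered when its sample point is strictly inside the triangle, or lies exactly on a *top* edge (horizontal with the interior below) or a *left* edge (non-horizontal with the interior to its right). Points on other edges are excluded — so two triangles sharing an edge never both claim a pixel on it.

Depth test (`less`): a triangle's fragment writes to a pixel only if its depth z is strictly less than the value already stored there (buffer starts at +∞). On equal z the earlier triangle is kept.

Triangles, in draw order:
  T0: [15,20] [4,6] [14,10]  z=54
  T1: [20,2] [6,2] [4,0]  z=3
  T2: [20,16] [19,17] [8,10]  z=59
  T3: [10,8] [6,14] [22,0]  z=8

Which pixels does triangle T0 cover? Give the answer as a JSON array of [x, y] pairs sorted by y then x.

T0:
  2·area = 96
  edge (15, 20)→(4, 6): d=(-11,-14) top-left  bias=+0
  edge (4, 6)→(14, 10): d=(10,4) right/bottom  bias=-1
  edge (14, 10)→(15, 20): d=(1,10) right/bottom  bias=-1
    (2,3)@(5, 7): e=[3,6,87] → █
    (3,3)@(7, 7): e=[31,-2,67] → ·
    (2,4)@(5, 9): e=[-19,26,89] → ·
    (3,4)@(7, 9): e=[9,18,69] → █
    (4,4)@(9, 9): e=[37,10,49] → █
    (5,4)@(11, 9): e=[65,2,29] → █
    (6,4)@(13, 9): e=[93,-6,9] → ·
    (3,5)@(7, 11): e=[-13,38,71] → ·
    (4,5)@(9, 11): e=[15,30,51] → █
    (6,5)@(13, 11): e=[71,14,11] → █
    (7,5)@(15, 11): e=[99,6,-9] → ·
    (4,6)@(9, 13): e=[-7,50,53] → ·
  covered (11 px):
    · · · · · · · · · · · ·
    · · · · · · · · · · · ·
    · · · · · · · · · · · ·
    · · █ · · · · · · · · ·
    · · · █ █ █ · · · · · ·
    · · · · █ █ █ · · · · ·
    · · · · · █ █ · · · · ·
    · · · · · · █ · · · · ·
    · · · · · · █ · · · · ·
    · · · · · · · · · · · ·
T1:
  2·area = 28
  edge (20, 2)→(6, 2): d=(-14,0) right/bottom  bias=-1
  edge (6, 2)→(4, 0): d=(-2,-2) top-left  bias=+0
  edge (4, 0)→(20, 2): d=(16,2) right/bottom  bias=-1
    (2,0)@(5, 1): e=[14,0,14] → █  [on edge]
    (3,0)@(7, 1): e=[14,4,10] → █
    (4,0)@(9, 1): e=[14,8,6] → █
    (5,0)@(11, 1): e=[14,12,2] → █
    (6,0)@(13, 1): e=[14,16,-2] → ·
    (2,1)@(5, 3): e=[-14,-4,46] → ·
    (3,1)@(7, 3): e=[-14,0,42] → ·  [on edge]
    (4,1)@(9, 3): e=[-14,4,38] → ·
    (5,1)@(11, 3): e=[-14,8,34] → ·
    (4,2)@(9, 5): e=[-42,0,70] → ·  [on edge]
    (5,3)@(11, 7): e=[-70,0,98] → ·  [on edge]
    (6,4)@(13, 9): e=[-98,0,126] → ·  [on edge]
    (7,5)@(15, 11): e=[-126,0,154] → ·  [on edge]
    (8,6)@(17, 13): e=[-154,0,182] → ·  [on edge]
    (9,7)@(19, 15): e=[-182,0,210] → ·  [on edge]
    (10,8)@(21, 17): e=[-210,0,238] → ·  [on edge]
    (11,9)@(23, 19): e=[-238,0,266] → ·  [on edge]
  covered (4 px):
    · · █ █ █ █ · · · · · ·
    · · · · · · · · · · · ·
    · · · · · · · · · · · ·
    · · · · · · · · · · · ·
    · · · · · · · · · · · ·
    · · · · · · · · · · · ·
    · · · · · · · · · · · ·
    · · · · · · · · · · · ·
    · · · · · · · · · · · ·
    · · · · · · · · · · · ·
T2:
  2·area = 18
  edge (20, 16)→(19, 17): d=(-1,1) right/bottom  bias=-1
  edge (19, 17)→(8, 10): d=(-11,-7) top-left  bias=+0
  edge (8, 10)→(20, 16): d=(12,6) right/bottom  bias=-1
    (6,6)@(13, 13): e=[10,2,6] → █
    (7,6)@(15, 13): e=[8,16,-6] → ·
    (11,6)@(23, 13): e=[0,72,-54] → ·  [on edge]
    (6,7)@(13, 15): e=[8,-20,30] → ·
    (8,7)@(17, 15): e=[4,8,6] → █
    (9,7)@(19, 15): e=[2,22,-6] → ·
    (10,7)@(21, 15): e=[0,36,-18] → ·  [on edge]
    (8,8)@(17, 17): e=[2,-14,30] → ·
    (9,8)@(19, 17): e=[0,0,18] → ·  [on edge]
    (8,9)@(17, 19): e=[0,-36,54] → ·  [on edge]
  covered (2 px):
    · · · · · · · · · · · ·
    · · · · · · · · · · · ·
    · · · · · · · · · · · ·
    · · · · · · · · · · · ·
    · · · · · · · · · · · ·
    · · · · · · · · · · · ·
    · · · · · · █ · · · · ·
    · · · · · · · · █ · · ·
    · · · · · · · · · · · ·
    · · · · · · · · · · · ·
T3:
  2·area = 40  (B↔C swapped to make it positive)
  edge (10, 8)→(22, 0): d=(12,-8) top-left  bias=+0
  edge (22, 0)→(6, 14): d=(-16,14) right/bottom  bias=-1
  edge (6, 14)→(10, 8): d=(4,-6) top-left  bias=+0
    (7,2)@(15, 5): e=[4,18,18] → █
    (8,2)@(17, 5): e=[20,-10,30] → ·
    (6,3)@(13, 7): e=[12,14,14] → █
    (7,3)@(15, 7): e=[28,-14,26] → ·
    (5,4)@(11, 9): e=[20,10,10] → █
    (6,4)@(13, 9): e=[36,-18,22] → ·
    (4,5)@(9, 11): e=[28,6,6] → █
    (5,5)@(11, 11): e=[44,-22,18] → ·
    (3,6)@(7, 13): e=[36,2,2] → █
    (4,6)@(9, 13): e=[52,-26,14] → ·
    (3,7)@(7, 15): e=[60,-30,10] → ·
  covered (5 px):
    · · · · · · · · · · · ·
    · · · · · · · · · · · ·
    · · · · · · · █ · · · ·
    · · · · · · █ · · · · ·
    · · · · · █ · · · · · ·
    · · · · █ · · · · · · ·
    · · · █ · · · · · · · ·
    · · · · · · · · · · · ·
    · · · · · · · · · · · ·
    · · · · · · · · · · · ·

Result: [[2,3],[3,4],[4,4],[5,4],[4,5],[5,5],[6,5],[5,6],[6,6],[6,7],[6,8]]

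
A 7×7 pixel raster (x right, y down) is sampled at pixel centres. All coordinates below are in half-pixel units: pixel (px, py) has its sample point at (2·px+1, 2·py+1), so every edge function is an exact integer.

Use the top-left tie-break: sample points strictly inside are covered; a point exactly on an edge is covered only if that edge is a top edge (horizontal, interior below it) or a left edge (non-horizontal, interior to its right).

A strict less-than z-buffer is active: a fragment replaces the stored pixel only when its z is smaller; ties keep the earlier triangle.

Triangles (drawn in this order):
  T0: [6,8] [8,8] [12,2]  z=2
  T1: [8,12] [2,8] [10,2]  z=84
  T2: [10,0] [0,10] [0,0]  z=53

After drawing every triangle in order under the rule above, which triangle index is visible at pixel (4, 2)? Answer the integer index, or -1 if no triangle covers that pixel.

T0:
  2·area = 12  (B↔C swapped to make it positive)
  edge (6, 8)→(12, 2): d=(6,-6) top-left  bias=+0
  edge (12, 2)→(8, 8): d=(-4,6) right/bottom  bias=-1
  edge (8, 8)→(6, 8): d=(-2,0) right/bottom  bias=-1
    (6,0)@(13, 1): e=[0,-2,14] → ·  [on edge]
    (5,1)@(11, 3): e=[0,2,10] → #  [on edge]
    (6,1)@(13, 3): e=[12,-10,10] → ·
    (4,2)@(9, 5): e=[0,6,6] → #  [on edge]
    (5,2)@(11, 5): e=[12,-6,6] → ·
    (3,3)@(7, 7): e=[0,10,2] → #  [on edge]
    (4,3)@(9, 7): e=[12,-2,2] → ·
    (2,4)@(5, 9): e=[0,14,-2] → ·  [on edge]
    (3,4)@(7, 9): e=[12,2,-2] → ·
    (1,5)@(3, 11): e=[0,18,-6] → ·  [on edge]
    (0,6)@(1, 13): e=[0,22,-10] → ·  [on edge]
  covered (3 px):
    · · · · · · ·
    · · · · · # ·
    · · · · # · ·
    · · · # · · ·
    · · · · · · ·
    · · · · · · ·
    · · · · · · ·
T1:
  2·area = 68
  edge (8, 12)→(2, 8): d=(-6,-4) top-left  bias=+0
  edge (2, 8)→(10, 2): d=(8,-6) top-left  bias=+0
  edge (10, 2)→(8, 12): d=(-2,10) right/bottom  bias=-1
    (4,1)@(9, 3): e=[58,2,8] → #
    (5,1)@(11, 3): e=[66,14,-12] → ·
    (3,2)@(7, 5): e=[38,6,24] → #
    (5,2)@(11, 5): e=[54,30,-16] → ·
    (2,3)@(5, 7): e=[18,10,40] → #
    (4,3)@(9, 7): e=[34,34,0] → ·  [on edge]
    (2,4)@(5, 9): e=[6,26,36] → #
    (4,4)@(9, 9): e=[22,50,-4] → ·
    (2,5)@(5, 11): e=[-6,42,32] → ·
    (3,5)@(7, 11): e=[2,54,12] → #
    (4,5)@(9, 11): e=[10,66,-8] → ·
    (3,6)@(7, 13): e=[-10,70,8] → ·
  covered (8 px):
    · · · · · · ·
    · · · · # · ·
    · · · # # · ·
    · · # # · · ·
    · · # # · · ·
    · · · # · · ·
    · · · · · · ·
T2:
  2·area = 100
  edge (10, 0)→(0, 10): d=(-10,10) right/bottom  bias=-1
  edge (0, 10)→(0, 0): d=(0,-10) top-left  bias=+0
  edge (0, 0)→(10, 0): d=(10,0) top-left  bias=+0
    (0,0)@(1, 1): e=[80,10,10] → #
    (1,0)@(3, 1): e=[60,30,10] → #
    (2,0)@(5, 1): e=[40,50,10] → #
    (3,0)@(7, 1): e=[20,70,10] → #
    (4,0)@(9, 1): e=[0,90,10] → ·  [on edge]
    (0,1)@(1, 3): e=[60,10,30] → #
    (3,1)@(7, 3): e=[0,70,30] → ·  [on edge]
    (0,2)@(1, 5): e=[40,10,50] → #
    (2,2)@(5, 5): e=[0,50,50] → ·  [on edge]
    (0,3)@(1, 7): e=[20,10,70] → #
    (1,3)@(3, 7): e=[0,30,70] → ·  [on edge]
    (0,4)@(1, 9): e=[0,10,90] → ·  [on edge]
  covered (10 px):
    # # # # · · ·
    # # # · · · ·
    # # · · · · ·
    # · · · · · ·
    · · · · · · ·
    · · · · · · ·
    · · · · · · ·

Z-buffer (winner per pixel, '.' = empty):
  2 2 2 2 . . .
  2 2 2 . 1 0 .
  2 2 . 1 0 . .
  2 . 1 0 . . .
  . . 1 1 . . .
  . . . 1 . . .
  . . . . . . .

Result: 0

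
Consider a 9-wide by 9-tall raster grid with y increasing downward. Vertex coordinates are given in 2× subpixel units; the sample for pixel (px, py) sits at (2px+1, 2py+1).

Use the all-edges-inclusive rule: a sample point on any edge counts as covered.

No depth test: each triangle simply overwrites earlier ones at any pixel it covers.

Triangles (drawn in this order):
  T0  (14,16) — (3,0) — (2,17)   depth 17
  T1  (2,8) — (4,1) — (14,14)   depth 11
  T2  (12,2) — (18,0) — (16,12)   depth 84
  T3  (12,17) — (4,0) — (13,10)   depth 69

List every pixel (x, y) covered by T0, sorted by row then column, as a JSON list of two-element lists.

T0:
  2·area = 203  (B↔C swapped to make it positive)
  edge (14, 16)→(2, 17): d=(-12,1) inclusive
  edge (2, 17)→(3, 0): d=(1,-17) inclusive
  edge (3, 0)→(14, 16): d=(11,16) inclusive
    (1,0)@(3, 1): e=[191,1,11] → X
    (2,0)@(5, 1): e=[189,35,-21] → .
    (1,1)@(3, 3): e=[167,3,33] → X
    (2,1)@(5, 3): e=[165,37,1] → X
    (3,1)@(7, 3): e=[163,71,-31] → .
    (1,2)@(3, 5): e=[143,5,55] → X
    (3,2)@(7, 5): e=[139,73,-9] → .
    (1,3)@(3, 7): e=[119,7,77] → X
    (3,3)@(7, 7): e=[115,75,13] → X
    (4,3)@(9, 7): e=[113,109,-19] → .
    (1,4)@(3, 9): e=[95,9,99] → X
    (4,4)@(9, 9): e=[89,111,3] → X
  covered (27 px):
    . X . . . . . . .
    . X X . . . . . .
    . X X . . . . . .
    . X X X . . . . .
    . X X X X . . . .
    . X X X X . . . .
    . X X X X X . . .
    . X X X X X X . .
    . . . . . . . . .
T1:
  2·area = 96
  edge (2, 8)→(4, 1): d=(2,-7) inclusive
  edge (4, 1)→(14, 14): d=(10,13) inclusive
  edge (14, 14)→(2, 8): d=(-12,-6) inclusive
    (2,1)@(5, 3): e=[11,7,78] → X
    (3,1)@(7, 3): e=[25,-19,90] → .
    (1,2)@(3, 5): e=[1,53,42] → X
    (3,2)@(7, 5): e=[29,1,66] → X
    (4,2)@(9, 5): e=[43,-25,78] → .
    (1,3)@(3, 7): e=[5,73,18] → X
    (4,3)@(9, 7): e=[47,-5,54] → .
    (1,4)@(3, 9): e=[9,93,-6] → .
    (2,4)@(5, 9): e=[23,67,6] → X
    (4,4)@(9, 9): e=[51,15,30] → X
    (5,4)@(11, 9): e=[65,-11,42] → .
    (2,5)@(5, 11): e=[27,87,-18] → .
  covered (13 px):
    . . . . . . . . .
    . . X . . . . . .
    . X X X . . . . .
    . X X X . . . . .
    . . X X X . . . .
    . . . . X X . . .
    . . . . . . X . .
    . . . . . . . . .
    . . . . . . . . .
T2:
  2·area = 68
  edge (12, 2)→(18, 0): d=(6,-2) inclusive
  edge (18, 0)→(16, 12): d=(-2,12) inclusive
  edge (16, 12)→(12, 2): d=(-4,-10) inclusive
    (7,0)@(15, 1): e=[0,34,34] → X  [on edge]
    (8,0)@(17, 1): e=[4,10,54] → X
    (4,1)@(9, 3): e=[0,102,-34] → .  [on edge]
    (6,1)@(13, 3): e=[8,54,6] → X
    (1,2)@(3, 5): e=[0,170,-102] → .  [on edge]
    (6,2)@(13, 5): e=[20,50,-2] → .
    (7,2)@(15, 5): e=[24,26,18] → X
    (7,3)@(15, 7): e=[36,22,10] → X
    (8,3)@(17, 7): e=[40,-2,30] → .
    (7,4)@(15, 9): e=[48,18,2] → X
    (8,4)@(17, 9): e=[52,-6,22] → .
    (7,5)@(15, 11): e=[60,14,-6] → .
  covered (9 px):
    . . . . . . . X X
    . . . . . . X X X
    . . . . . . . X X
    . . . . . . . X .
    . . . . . . . X .
    . . . . . . . . .
    . . . . . . . . .
    . . . . . . . . .
    . . . . . . . . .
T3:
  2·area = 73
  edge (12, 17)→(4, 0): d=(-8,-17) inclusive
  edge (4, 0)→(13, 10): d=(9,10) inclusive
  edge (13, 10)→(12, 17): d=(-1,7) inclusive
    (3,2)@(7, 5): e=[11,15,47] → X
    (4,2)@(9, 5): e=[45,-5,33] → .
    (3,3)@(7, 7): e=[-5,33,45] → .
    (4,3)@(9, 7): e=[29,13,31] → X
    (5,3)@(11, 7): e=[63,-7,17] → .
    (4,4)@(9, 9): e=[13,31,29] → X
    (5,4)@(11, 9): e=[47,11,15] → X
    (6,4)@(13, 9): e=[81,-9,1] → .
    (4,5)@(9, 11): e=[-3,49,27] → .
    (5,5)@(11, 11): e=[31,29,13] → X
    (6,5)@(13, 11): e=[65,9,-1] → .
    (5,6)@(11, 13): e=[15,47,11] → X
  covered (6 px):
    . . . . . . . . .
    . . . . . . . . .
    . . . X . . . . .
    . . . . X . . . .
    . . . . X X . . .
    . . . . . X . . .
    . . . . . X . . .
    . . . . . . . . .
    . . . . . . . . .

Answer: [[1,0],[1,1],[2,1],[1,2],[2,2],[1,3],[2,3],[3,3],[1,4],[2,4],[3,4],[4,4],[1,5],[2,5],[3,5],[4,5],[1,6],[2,6],[3,6],[4,6],[5,6],[1,7],[2,7],[3,7],[4,7],[5,7],[6,7]]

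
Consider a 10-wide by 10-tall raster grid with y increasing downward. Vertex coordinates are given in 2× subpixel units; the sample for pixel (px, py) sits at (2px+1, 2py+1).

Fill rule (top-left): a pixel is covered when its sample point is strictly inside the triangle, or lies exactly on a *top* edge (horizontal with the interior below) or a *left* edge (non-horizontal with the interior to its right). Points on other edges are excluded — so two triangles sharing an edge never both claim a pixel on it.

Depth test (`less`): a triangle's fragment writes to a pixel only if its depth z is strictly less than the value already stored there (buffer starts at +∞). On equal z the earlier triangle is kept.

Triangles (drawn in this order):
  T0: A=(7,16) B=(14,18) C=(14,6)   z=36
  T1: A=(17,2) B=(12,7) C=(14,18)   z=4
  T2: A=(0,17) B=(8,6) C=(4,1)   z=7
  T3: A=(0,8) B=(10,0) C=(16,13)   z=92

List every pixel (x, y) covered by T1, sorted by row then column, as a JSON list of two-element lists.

T0:
  2·area = 84  (B↔C swapped to make it positive)
  edge (7, 16)→(14, 6): d=(7,-10) top-left  bias=+0
  edge (14, 6)→(14, 18): d=(0,12) right/bottom  bias=-1
  edge (14, 18)→(7, 16): d=(-7,-2) top-left  bias=+0
    (6,4)@(13, 9): e=[11,12,61] → █
    (7,4)@(15, 9): e=[31,-12,65] → ·
    (5,5)@(11, 11): e=[5,36,43] → █
    (7,5)@(15, 11): e=[45,-12,51] → ·
    (5,6)@(11, 13): e=[19,36,29] → █
    (7,6)@(15, 13): e=[59,-12,37] → ·
    (4,7)@(9, 15): e=[13,60,11] → █
    (7,7)@(15, 15): e=[73,-12,23] → ·
    (4,8)@(9, 17): e=[27,60,-3] → ·
    (5,8)@(11, 17): e=[47,36,1] → █
    (7,8)@(15, 17): e=[87,-12,9] → ·
    (5,9)@(11, 19): e=[61,36,-13] → ·
  covered (10 px):
    · · · · · · · · · ·
    · · · · · · · · · ·
    · · · · · · · · · ·
    · · · · · · · · · ·
    · · · · · · █ · · ·
    · · · · · █ █ · · ·
    · · · · · █ █ · · ·
    · · · · █ █ █ · · ·
    · · · · · █ █ · · ·
    · · · · · · · · · ·
T1:
  2·area = 65  (B↔C swapped to make it positive)
  edge (17, 2)→(14, 18): d=(-3,16) right/bottom  bias=-1
  edge (14, 18)→(12, 7): d=(-2,-11) top-left  bias=+0
  edge (12, 7)→(17, 2): d=(5,-5) top-left  bias=+0
    (7,2)@(15, 5): e=[23,37,5] → █
    (8,2)@(17, 5): e=[-9,59,15] → ·
    (6,3)@(13, 7): e=[49,11,5] → █
    (8,3)@(17, 7): e=[-15,55,25] → ·
    (6,4)@(13, 9): e=[43,7,15] → █
    (8,4)@(17, 9): e=[-21,51,35] → ·
    (6,5)@(13, 11): e=[37,3,25] → █
    (8,5)@(17, 11): e=[-27,47,45] → ·
    (6,6)@(13, 13): e=[31,-1,35] → ·
    (7,6)@(15, 13): e=[-1,21,45] → ·
  covered (7 px):
    · · · · · · · · · ·
    · · · · · · · · · ·
    · · · · · · · █ · ·
    · · · · · · █ █ · ·
    · · · · · · █ █ · ·
    · · · · · · █ █ · ·
    · · · · · · · · · ·
    · · · · · · · · · ·
    · · · · · · · · · ·
    · · · · · · · · · ·
T2:
  2·area = 84  (B↔C swapped to make it positive)
  edge (0, 17)→(4, 1): d=(4,-16) top-left  bias=+0
  edge (4, 1)→(8, 6): d=(4,5) right/bottom  bias=-1
  edge (8, 6)→(0, 17): d=(-8,11) right/bottom  bias=-1
    (2,1)@(5, 3): e=[24,3,57] → █
    (3,1)@(7, 3): e=[56,-7,35] → ·
    (1,2)@(3, 5): e=[0,21,63] → █  [on edge]
    (3,2)@(7, 5): e=[64,1,19] → █
    (4,2)@(9, 5): e=[96,-9,-3] → ·
    (1,3)@(3, 7): e=[8,29,47] → █
    (4,3)@(9, 7): e=[104,-1,-19] → ·
    (1,4)@(3, 9): e=[16,37,31] → █
    (3,4)@(7, 9): e=[80,17,-13] → ·
    (1,5)@(3, 11): e=[24,45,15] → █
    (2,5)@(5, 11): e=[56,35,-7] → ·
    (0,6)@(1, 13): e=[0,63,21] → █  [on edge]
  covered (12 px):
    · · · · · · · · · ·
    · · █ · · · · · · ·
    · █ █ █ · · · · · ·
    · █ █ █ · · · · · ·
    · █ █ · · · · · · ·
    · █ · · · · · · · ·
    █ · · · · · · · · ·
    █ · · · · · · · · ·
    · · · · · · · · · ·
    · · · · · · · · · ·
T3:
  2·area = 178
  edge (0, 8)→(10, 0): d=(10,-8) top-left  bias=+0
  edge (10, 0)→(16, 13): d=(6,13) right/bottom  bias=-1
  edge (16, 13)→(0, 8): d=(-16,-5) top-left  bias=+0
    (4,0)@(9, 1): e=[2,19,157] → █
    (5,0)@(11, 1): e=[18,-7,167] → ·
    (3,1)@(7, 3): e=[6,57,115] → █
    (5,1)@(11, 3): e=[38,5,135] → █
    (6,1)@(13, 3): e=[54,-21,145] → ·
    (2,2)@(5, 5): e=[10,95,73] → █
    (6,2)@(13, 5): e=[74,-9,113] → ·
    (1,3)@(3, 7): e=[14,133,31] → █
    (6,3)@(13, 7): e=[94,3,81] → █
    (7,3)@(15, 7): e=[110,-23,91] → ·
    (1,4)@(3, 9): e=[34,145,-1] → ·
    (2,4)@(5, 9): e=[50,119,9] → █
  covered (22 px):
    · · · · █ · · · · ·
    · · · █ █ █ · · · ·
    · · █ █ █ █ · · · ·
    · █ █ █ █ █ █ · · ·
    · · █ █ █ █ █ · · ·
    · · · · · █ █ █ · ·
    · · · · · · · · · ·
    · · · · · · · · · ·
    · · · · · · · · · ·
    · · · · · · · · · ·

Answer: [[7,2],[6,3],[7,3],[6,4],[7,4],[6,5],[7,5]]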